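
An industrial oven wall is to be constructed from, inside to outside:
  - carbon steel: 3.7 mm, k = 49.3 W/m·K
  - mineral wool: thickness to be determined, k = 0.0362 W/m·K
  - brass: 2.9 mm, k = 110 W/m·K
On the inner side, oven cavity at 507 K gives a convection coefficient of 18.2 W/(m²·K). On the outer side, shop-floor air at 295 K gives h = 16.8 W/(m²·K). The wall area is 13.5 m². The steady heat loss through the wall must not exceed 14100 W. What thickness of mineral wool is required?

L ≈ 3.2 mm

Using the resistance-network approach (series):
R_inner film = 1/(h_i·A) = 1/(18.2×13.5) = 0.00407 K/W
R_carbon steel = L/(kA) = 0.0037/(49.3×13.5) = 5.559×10^-6 K/W
R_brass = L/(kA) = 0.0029/(110×13.5) = 1.953×10^-6 K/W
R_outer film = 1/(h_o·A) = 1/(16.8×13.5) = 0.004409 K/W
Sum of the known resistances R_other = 0.008487 K/W
Required total resistance R_tot = ΔT/Q_allow = 212/14100 = 0.01504 K/W
R_mineral wool = R_tot − R_other = 0.006549 K/W
L = R·k·A = 0.006549×0.0362×13.5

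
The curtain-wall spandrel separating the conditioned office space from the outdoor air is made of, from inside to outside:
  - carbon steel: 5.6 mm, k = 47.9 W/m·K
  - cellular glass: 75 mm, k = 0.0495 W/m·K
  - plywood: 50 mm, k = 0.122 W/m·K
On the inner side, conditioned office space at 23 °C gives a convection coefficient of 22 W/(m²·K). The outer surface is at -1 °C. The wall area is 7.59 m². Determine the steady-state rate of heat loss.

Q ≈ 92.4 W

Using the resistance-network approach (series):
R_inner film = 1/(h_i·A) = 1/(22×7.59) = 0.005989 K/W
R_carbon steel = L/(kA) = 0.0056/(47.9×7.59) = 1.54×10^-5 K/W
R_cellular glass = L/(kA) = 0.075/(0.0495×7.59) = 0.1996 K/W
R_plywood = L/(kA) = 0.05/(0.122×7.59) = 0.054 K/W
R_total = 0.2596 K/W
Q = ΔT / R_total = 24 / 0.2596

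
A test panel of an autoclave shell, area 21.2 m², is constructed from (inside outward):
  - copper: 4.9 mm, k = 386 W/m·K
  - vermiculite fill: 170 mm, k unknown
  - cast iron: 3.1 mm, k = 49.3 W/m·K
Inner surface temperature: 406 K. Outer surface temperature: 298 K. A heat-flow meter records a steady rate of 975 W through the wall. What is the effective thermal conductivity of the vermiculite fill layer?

k ≈ 0.0724 W/(m·K)

Treating each layer as a thermal resistance in series:
R_copper = L/(kA) = 0.0049/(386×21.2) = 5.988×10^-7 K/W
R_cast iron = L/(kA) = 0.0031/(49.3×21.2) = 2.966×10^-6 K/W
Sum of known resistances R_other = 3.565×10^-6 K/W
Total R = ΔT/Q = 108/975 = 0.1108 K/W
R_vermiculite fill = R_total − R_other = 0.1108 K/W
k = L/(R·A) = 0.17/(0.1108×21.2)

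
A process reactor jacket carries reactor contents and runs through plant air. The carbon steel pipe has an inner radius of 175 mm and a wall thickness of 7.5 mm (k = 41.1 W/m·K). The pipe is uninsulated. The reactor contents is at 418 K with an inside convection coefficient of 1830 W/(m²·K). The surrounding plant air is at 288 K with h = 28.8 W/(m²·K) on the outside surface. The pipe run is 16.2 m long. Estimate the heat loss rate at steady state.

Cylindrical conduction, so R = ln(r₂/r₁)/(2πkL) per layer, in series:
R_inner film = 1/(h_i·2πr₁L) = 1/(1830×2π×0.175×16.2) = 3.068×10^-5 K/W
R_carbon steel pipe wall = ln(182.5/175)/(2π×41.1×16.2) = 1.003×10^-5 K/W
R_outer film = 1/(h_o·2πr_oL) = 1/(28.8×2π×0.1825×16.2) = 0.001869 K/W
R_total = 0.00191 K/W
Q = ΔT/R_total = 130/0.00191

Q ≈ 68100 W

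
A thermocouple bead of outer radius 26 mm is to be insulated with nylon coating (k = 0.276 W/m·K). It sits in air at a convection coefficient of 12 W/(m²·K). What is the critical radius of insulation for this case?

r_cr ≈ 46 mm

For a sphere r_cr = 2k/h = 2×0.276/12
r_cr = 46 mm; since the bare radius (26 mm) is below r_cr, adding a thin layer of insulation will *increase* heat loss.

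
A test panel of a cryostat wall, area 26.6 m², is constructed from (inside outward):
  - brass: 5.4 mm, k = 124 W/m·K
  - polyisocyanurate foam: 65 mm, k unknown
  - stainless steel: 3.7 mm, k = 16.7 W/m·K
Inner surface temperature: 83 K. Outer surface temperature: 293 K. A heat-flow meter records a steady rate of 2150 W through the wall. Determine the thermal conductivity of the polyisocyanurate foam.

Using the resistance-network approach (series):
R_brass = L/(kA) = 0.0054/(124×26.6) = 1.637×10^-6 K/W
R_stainless steel = L/(kA) = 0.0037/(16.7×26.6) = 8.329×10^-6 K/W
Sum of known resistances R_other = 9.966×10^-6 K/W
Total R = ΔT/Q = 210/2150 = 0.09767 K/W
R_polyisocyanurate foam = R_total − R_other = 0.09766 K/W
k = L/(R·A) = 0.065/(0.09766×26.6)

k ≈ 0.025 W/(m·K)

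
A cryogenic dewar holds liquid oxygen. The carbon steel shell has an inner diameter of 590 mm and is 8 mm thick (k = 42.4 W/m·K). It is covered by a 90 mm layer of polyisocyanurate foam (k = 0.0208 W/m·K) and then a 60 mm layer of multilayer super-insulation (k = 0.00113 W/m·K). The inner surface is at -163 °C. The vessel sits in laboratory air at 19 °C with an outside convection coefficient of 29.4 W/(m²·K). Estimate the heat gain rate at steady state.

Q ≈ 6.83 W

Spherical conduction: R = (1/r_in − 1/r_out)/(4πk) per layer; series-sum.
R_carbon steel shell = (1/0.295 − 1/0.303)/(4π×42.4) = 1.68×10^-4 K/W
R_polyisocyanurate foam = (1/0.303 − 1/0.393)/(4π×0.0208) = 2.892 K/W
R_multilayer super-insulation = (1/0.393 − 1/0.453)/(4π×0.00113) = 23.73 K/W
R_outer film = 1/(h·4πr_o²) = 1/(29.4×4π×0.453²) = 0.01319 K/W
R_total = 26.64 K/W
Q = ΔT/R_total = 182/26.64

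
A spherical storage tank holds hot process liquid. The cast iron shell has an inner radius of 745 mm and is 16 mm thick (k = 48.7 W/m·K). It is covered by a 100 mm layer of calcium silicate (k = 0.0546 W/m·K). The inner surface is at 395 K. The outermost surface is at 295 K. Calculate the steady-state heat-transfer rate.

Each spherical layer contributes R = (1/r_i − 1/r_o)/(4πk):
R_cast iron shell = (1/0.745 − 1/0.761)/(4π×48.7) = 4.611×10^-5 K/W
R_calcium silicate = (1/0.761 − 1/0.861)/(4π×0.0546) = 0.2224 K/W
R_total = 0.2225 K/W
Q = ΔT/R_total = 100/0.2225

Q ≈ 449 W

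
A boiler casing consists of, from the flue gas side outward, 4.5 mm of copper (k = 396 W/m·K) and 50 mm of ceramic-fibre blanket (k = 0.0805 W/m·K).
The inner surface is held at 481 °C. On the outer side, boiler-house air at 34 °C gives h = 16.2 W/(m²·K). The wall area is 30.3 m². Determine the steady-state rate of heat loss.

Using the resistance-network approach (series):
R_copper = L/(kA) = 0.0045/(396×30.3) = 3.75×10^-7 K/W
R_ceramic-fibre blanket = L/(kA) = 0.05/(0.0805×30.3) = 0.0205 K/W
R_outer film = 1/(h_o·A) = 1/(16.2×30.3) = 0.002037 K/W
R_total = 0.02254 K/W
Q = ΔT / R_total = 447 / 0.02254

Q ≈ 19800 W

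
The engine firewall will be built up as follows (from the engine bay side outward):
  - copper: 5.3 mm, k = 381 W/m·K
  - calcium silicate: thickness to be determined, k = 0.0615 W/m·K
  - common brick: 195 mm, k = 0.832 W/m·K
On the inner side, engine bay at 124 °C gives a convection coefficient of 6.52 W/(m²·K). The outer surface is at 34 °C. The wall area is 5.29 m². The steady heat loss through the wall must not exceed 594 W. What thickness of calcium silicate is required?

Treating each layer as a thermal resistance in series:
R_inner film = 1/(h_i·A) = 1/(6.52×5.29) = 0.02899 K/W
R_copper = L/(kA) = 0.0053/(381×5.29) = 2.63×10^-6 K/W
R_common brick = L/(kA) = 0.195/(0.832×5.29) = 0.04431 K/W
Sum of the known resistances R_other = 0.0733 K/W
Required total resistance R_tot = ΔT/Q_allow = 90/594 = 0.1515 K/W
R_calcium silicate = R_tot − R_other = 0.07821 K/W
L = R·k·A = 0.07821×0.0615×5.29

L ≈ 25.4 mm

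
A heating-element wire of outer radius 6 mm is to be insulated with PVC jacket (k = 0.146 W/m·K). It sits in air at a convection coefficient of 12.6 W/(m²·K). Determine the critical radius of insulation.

r_cr ≈ 11.6 mm

For a cylinder r_cr = k/h = 0.146/12.6
r_cr = 11.6 mm; since the bare radius (6 mm) is below r_cr, adding a thin layer of insulation will *increase* heat loss.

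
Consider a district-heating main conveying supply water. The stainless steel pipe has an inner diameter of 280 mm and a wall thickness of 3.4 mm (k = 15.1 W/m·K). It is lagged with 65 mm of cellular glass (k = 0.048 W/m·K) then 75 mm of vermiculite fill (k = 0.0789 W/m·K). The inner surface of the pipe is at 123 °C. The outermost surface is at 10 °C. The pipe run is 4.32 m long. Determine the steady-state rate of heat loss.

Q ≈ 262 W

Treating each annulus and film as a series resistance:
R_stainless steel pipe wall = ln(143.4/140)/(2π×15.1×4.32) = 5.854×10^-5 K/W
R_cellular glass = ln(208.4/143.4)/(2π×0.048×4.32) = 0.2869 K/W
R_vermiculite fill = ln(283.4/208.4)/(2π×0.0789×4.32) = 0.1435 K/W
R_total = 0.4305 K/W
Q = ΔT/R_total = 113/0.4305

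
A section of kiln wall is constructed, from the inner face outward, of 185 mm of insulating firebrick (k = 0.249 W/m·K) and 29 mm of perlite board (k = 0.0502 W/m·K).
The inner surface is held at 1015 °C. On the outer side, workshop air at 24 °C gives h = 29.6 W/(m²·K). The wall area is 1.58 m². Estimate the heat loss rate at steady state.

Q ≈ 1160 W

Treating each layer as a thermal resistance in series:
R_insulating firebrick = L/(kA) = 0.185/(0.249×1.58) = 0.4702 K/W
R_perlite board = L/(kA) = 0.029/(0.0502×1.58) = 0.3656 K/W
R_outer film = 1/(h_o·A) = 1/(29.6×1.58) = 0.02138 K/W
R_total = 0.8572 K/W
Q = ΔT / R_total = 991 / 0.8572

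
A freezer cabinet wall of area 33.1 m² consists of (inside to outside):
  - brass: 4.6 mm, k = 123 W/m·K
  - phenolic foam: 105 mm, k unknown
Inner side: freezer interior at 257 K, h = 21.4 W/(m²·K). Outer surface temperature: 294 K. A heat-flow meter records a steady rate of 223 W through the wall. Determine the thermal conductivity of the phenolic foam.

k ≈ 0.0193 W/(m·K)

Treating each layer as a thermal resistance in series:
R_inner film = 1/(h_i·A) = 1/(21.4×33.1) = 0.001412 K/W
R_brass = L/(kA) = 0.0046/(123×33.1) = 1.13×10^-6 K/W
Sum of known resistances R_other = 0.001413 K/W
Total R = ΔT/Q = 37/223 = 0.1659 K/W
R_phenolic foam = R_total − R_other = 0.1645 K/W
k = L/(R·A) = 0.105/(0.1645×33.1)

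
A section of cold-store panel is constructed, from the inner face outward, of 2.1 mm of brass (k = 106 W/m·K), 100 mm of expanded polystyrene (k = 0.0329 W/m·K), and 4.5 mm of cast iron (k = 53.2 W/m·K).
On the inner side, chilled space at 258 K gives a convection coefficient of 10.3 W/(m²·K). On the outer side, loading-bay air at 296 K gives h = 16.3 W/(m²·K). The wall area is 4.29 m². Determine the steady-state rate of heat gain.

Using the resistance-network approach (series):
R_inner film = 1/(h_i·A) = 1/(10.3×4.29) = 0.02263 K/W
R_brass = L/(kA) = 0.0021/(106×4.29) = 4.618×10^-6 K/W
R_expanded polystyrene = L/(kA) = 0.1/(0.0329×4.29) = 0.7085 K/W
R_cast iron = L/(kA) = 0.0045/(53.2×4.29) = 1.972×10^-5 K/W
R_outer film = 1/(h_o·A) = 1/(16.3×4.29) = 0.0143 K/W
R_total = 0.7455 K/W
Q = ΔT / R_total = 38 / 0.7455

Q ≈ 51 W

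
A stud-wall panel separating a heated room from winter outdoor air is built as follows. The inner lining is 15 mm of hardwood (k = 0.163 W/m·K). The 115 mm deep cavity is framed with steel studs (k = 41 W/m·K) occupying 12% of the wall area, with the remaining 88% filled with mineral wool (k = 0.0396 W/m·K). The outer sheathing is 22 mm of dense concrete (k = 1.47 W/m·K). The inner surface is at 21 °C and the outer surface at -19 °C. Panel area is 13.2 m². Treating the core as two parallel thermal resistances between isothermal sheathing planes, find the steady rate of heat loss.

Sheathing layers in series; stud and cavity paths in parallel between them.
R_inner = 0.015/(0.163×13.2) = 0.006972 K/W
R_stud  = 0.115/(41×0.12×13.2) = 0.001771 K/W
R_cav   = 0.115/(0.0396×0.88×13.2) = 0.25 K/W
1/R_core = 1/R_stud + 1/R_cav → R_core = 0.001758 K/W
R_outer = 0.022/(1.47×13.2) = 0.001134 K/W
R_total = 0.009864 K/W
Q = ΔT/R_total = 40/0.009864

Q ≈ 4060 W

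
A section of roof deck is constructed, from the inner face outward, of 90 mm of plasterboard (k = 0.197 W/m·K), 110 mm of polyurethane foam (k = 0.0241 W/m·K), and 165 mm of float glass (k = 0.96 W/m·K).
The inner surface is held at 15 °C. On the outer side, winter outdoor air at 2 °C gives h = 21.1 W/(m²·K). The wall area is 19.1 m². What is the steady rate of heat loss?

Q ≈ 47.4 W

Series thermal resistances:
R_plasterboard = L/(kA) = 0.09/(0.197×19.1) = 0.02392 K/W
R_polyurethane foam = L/(kA) = 0.11/(0.0241×19.1) = 0.239 K/W
R_float glass = L/(kA) = 0.165/(0.96×19.1) = 0.008999 K/W
R_outer film = 1/(h_o·A) = 1/(21.1×19.1) = 0.002481 K/W
R_total = 0.2744 K/W
Q = ΔT / R_total = 13 / 0.2744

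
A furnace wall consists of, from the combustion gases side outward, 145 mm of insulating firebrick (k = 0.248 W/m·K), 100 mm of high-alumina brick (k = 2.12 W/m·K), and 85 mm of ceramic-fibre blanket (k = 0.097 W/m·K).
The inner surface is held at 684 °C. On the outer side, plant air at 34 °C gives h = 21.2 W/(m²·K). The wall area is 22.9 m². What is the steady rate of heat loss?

Using the resistance-network approach (series):
R_insulating firebrick = L/(kA) = 0.145/(0.248×22.9) = 0.02553 K/W
R_high-alumina brick = L/(kA) = 0.1/(2.12×22.9) = 0.00206 K/W
R_ceramic-fibre blanket = L/(kA) = 0.085/(0.097×22.9) = 0.03827 K/W
R_outer film = 1/(h_o·A) = 1/(21.2×22.9) = 0.00206 K/W
R_total = 0.06792 K/W
Q = ΔT / R_total = 650 / 0.06792

Q ≈ 9570 W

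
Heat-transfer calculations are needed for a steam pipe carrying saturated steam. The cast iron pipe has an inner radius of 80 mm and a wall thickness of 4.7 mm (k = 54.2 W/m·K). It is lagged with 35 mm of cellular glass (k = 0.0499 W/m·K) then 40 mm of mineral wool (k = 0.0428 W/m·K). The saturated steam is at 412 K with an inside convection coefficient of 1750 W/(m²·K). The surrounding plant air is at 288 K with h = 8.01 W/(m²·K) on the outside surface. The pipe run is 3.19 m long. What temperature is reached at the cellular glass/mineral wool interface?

Per-layer cylindrical resistances, series-summed:
R_inner film = 1/(h_i·2πr₁L) = 1/(1750×2π×0.08×3.19) = 3.564×10^-4 K/W
R_cast iron pipe wall = ln(84.7/80)/(2π×54.2×3.19) = 5.255×10^-5 K/W
R_cellular glass = ln(119.7/84.7)/(2π×0.0499×3.19) = 0.3458 K/W
R_mineral wool = ln(159.7/119.7)/(2π×0.0428×3.19) = 0.3361 K/W
R_outer film = 1/(h_o·2πr_oL) = 1/(8.01×2π×0.1597×3.19) = 0.039 K/W
R_total = 0.7213 K/W
Q = ΔT/R_total = 124/0.7213
Q = 172 W
T_interface = T_inner − Q·ΣR(inner→interface) = 412 − 172×0.3462

T ≈ 352 K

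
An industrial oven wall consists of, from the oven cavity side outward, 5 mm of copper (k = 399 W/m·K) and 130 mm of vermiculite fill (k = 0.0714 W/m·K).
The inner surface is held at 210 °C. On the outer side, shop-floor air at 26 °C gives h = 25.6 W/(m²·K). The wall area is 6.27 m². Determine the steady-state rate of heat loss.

Q ≈ 620 W

Treating each layer as a thermal resistance in series:
R_copper = L/(kA) = 0.005/(399×6.27) = 1.999×10^-6 K/W
R_vermiculite fill = L/(kA) = 0.13/(0.0714×6.27) = 0.2904 K/W
R_outer film = 1/(h_o·A) = 1/(25.6×6.27) = 0.00623 K/W
R_total = 0.2966 K/W
Q = ΔT / R_total = 184 / 0.2966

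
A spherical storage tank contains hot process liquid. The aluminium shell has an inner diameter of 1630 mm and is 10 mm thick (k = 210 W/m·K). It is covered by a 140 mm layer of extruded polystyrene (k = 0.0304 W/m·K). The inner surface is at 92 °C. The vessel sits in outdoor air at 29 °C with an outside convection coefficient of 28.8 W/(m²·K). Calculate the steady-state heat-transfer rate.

Each spherical layer contributes R = (1/r_i − 1/r_o)/(4πk):
R_aluminium shell = (1/0.815 − 1/0.825)/(4π×210) = 5.636×10^-6 K/W
R_extruded polystyrene = (1/0.825 − 1/0.965)/(4π×0.0304) = 0.4603 K/W
R_outer film = 1/(h·4πr_o²) = 1/(28.8×4π×0.965²) = 0.002967 K/W
R_total = 0.4633 K/W
Q = ΔT/R_total = 63/0.4633

Q ≈ 136 W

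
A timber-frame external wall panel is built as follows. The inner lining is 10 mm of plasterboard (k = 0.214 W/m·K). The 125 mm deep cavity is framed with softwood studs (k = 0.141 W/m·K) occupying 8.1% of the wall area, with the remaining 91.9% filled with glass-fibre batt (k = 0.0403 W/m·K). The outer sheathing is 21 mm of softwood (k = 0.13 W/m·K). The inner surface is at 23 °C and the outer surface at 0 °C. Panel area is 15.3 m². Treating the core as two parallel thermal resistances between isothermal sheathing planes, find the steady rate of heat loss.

Q ≈ 126 W

Sheathing layers in series; stud and cavity paths in parallel between them.
R_inner = 0.01/(0.214×15.3) = 0.003054 K/W
R_stud  = 0.125/(0.141×0.081×15.3) = 0.7153 K/W
R_cav   = 0.125/(0.0403×0.919×15.3) = 0.2206 K/W
1/R_core = 1/R_stud + 1/R_cav → R_core = 0.1686 K/W
R_outer = 0.021/(0.13×15.3) = 0.01056 K/W
R_total = 0.1822 K/W
Q = ΔT/R_total = 23/0.1822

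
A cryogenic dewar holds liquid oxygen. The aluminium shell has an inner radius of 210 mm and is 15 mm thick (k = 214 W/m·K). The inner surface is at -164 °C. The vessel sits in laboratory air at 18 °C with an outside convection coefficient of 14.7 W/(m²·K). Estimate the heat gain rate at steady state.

Q ≈ 1700 W

Each spherical layer contributes R = (1/r_i − 1/r_o)/(4πk):
R_aluminium shell = (1/0.21 − 1/0.225)/(4π×214) = 1.18×10^-4 K/W
R_outer film = 1/(h·4πr_o²) = 1/(14.7×4π×0.225²) = 0.1069 K/W
R_total = 0.1071 K/W
Q = ΔT/R_total = 182/0.1071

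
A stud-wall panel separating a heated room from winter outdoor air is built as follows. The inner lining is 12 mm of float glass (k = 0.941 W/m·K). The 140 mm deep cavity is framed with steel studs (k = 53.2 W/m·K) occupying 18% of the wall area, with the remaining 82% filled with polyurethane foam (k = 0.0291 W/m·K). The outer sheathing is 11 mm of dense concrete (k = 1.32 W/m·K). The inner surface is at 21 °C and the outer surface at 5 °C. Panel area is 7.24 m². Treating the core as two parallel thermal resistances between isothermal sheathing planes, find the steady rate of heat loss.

Sheathing layers in series; stud and cavity paths in parallel between them.
R_inner = 0.012/(0.941×7.24) = 0.001761 K/W
R_stud  = 0.14/(53.2×0.18×7.24) = 0.002019 K/W
R_cav   = 0.14/(0.0291×0.82×7.24) = 0.8104 K/W
1/R_core = 1/R_stud + 1/R_cav → R_core = 0.002014 K/W
R_outer = 0.011/(1.32×7.24) = 0.001151 K/W
R_total = 0.004927 K/W
Q = ΔT/R_total = 16/0.004927

Q ≈ 3250 W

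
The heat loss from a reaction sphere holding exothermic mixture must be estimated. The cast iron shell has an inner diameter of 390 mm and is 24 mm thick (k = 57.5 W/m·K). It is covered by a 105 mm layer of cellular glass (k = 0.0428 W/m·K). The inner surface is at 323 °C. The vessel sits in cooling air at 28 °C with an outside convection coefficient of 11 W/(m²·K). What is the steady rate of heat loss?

Q ≈ 105 W

For a spherical shell R = (1/r₁ − 1/r₂)/(4πk); film R = 1/(h·4πr²). In series:
R_cast iron shell = (1/0.195 − 1/0.219)/(4π×57.5) = 7.778×10^-4 K/W
R_cellular glass = (1/0.219 − 1/0.324)/(4π×0.0428) = 2.751 K/W
R_outer film = 1/(h·4πr_o²) = 1/(11×4π×0.324²) = 0.06891 K/W
R_total = 2.821 K/W
Q = ΔT/R_total = 295/2.821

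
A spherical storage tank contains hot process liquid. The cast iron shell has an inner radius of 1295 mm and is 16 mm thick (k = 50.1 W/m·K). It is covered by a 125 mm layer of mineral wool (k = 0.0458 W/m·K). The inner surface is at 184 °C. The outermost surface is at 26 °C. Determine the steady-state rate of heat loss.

Q ≈ 1370 W

Radial (spherical) resistances in series:
R_cast iron shell = (1/1.295 − 1/1.311)/(4π×50.1) = 1.497×10^-5 K/W
R_mineral wool = (1/1.311 − 1/1.436)/(4π×0.0458) = 0.1154 K/W
R_total = 0.1154 K/W
Q = ΔT/R_total = 158/0.1154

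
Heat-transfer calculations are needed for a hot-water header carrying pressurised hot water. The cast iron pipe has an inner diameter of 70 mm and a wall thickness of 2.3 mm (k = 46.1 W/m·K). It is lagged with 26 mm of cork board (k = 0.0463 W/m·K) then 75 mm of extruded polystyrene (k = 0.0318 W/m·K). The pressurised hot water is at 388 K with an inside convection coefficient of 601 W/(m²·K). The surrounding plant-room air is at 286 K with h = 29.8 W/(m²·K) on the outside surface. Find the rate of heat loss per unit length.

Cylindrical conduction, so R = ln(r₂/r₁)/(2πkL) per layer, in series:
R_inner film = 1/(h_i·2πr₁L) = 1/(601×2π×0.035×1) = 0.007566 K/W
R_cast iron pipe wall = ln(37.3/35)/(2π×46.1×1) = 2.197×10^-4 K/W
R_cork board = ln(63.3/37.3)/(2π×0.0463×1) = 1.818 K/W
R_extruded polystyrene = ln(138.3/63.3)/(2π×0.0318×1) = 3.912 K/W
R_outer film = 1/(h_o·2πr_oL) = 1/(29.8×2π×0.1383×1) = 0.03862 K/W
R_total = 5.776 K/W
Q = ΔT/R_total = 102/5.776

q′ ≈ 17.7 W/m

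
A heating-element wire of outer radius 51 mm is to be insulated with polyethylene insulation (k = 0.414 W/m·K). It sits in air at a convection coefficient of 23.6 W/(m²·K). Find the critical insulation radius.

r_cr ≈ 17.5 mm

For a cylinder r_cr = k/h = 0.414/23.6
r_cr = 17.5 mm; since the bare radius (51 mm) is above r_cr, any added insulation will reduce heat loss.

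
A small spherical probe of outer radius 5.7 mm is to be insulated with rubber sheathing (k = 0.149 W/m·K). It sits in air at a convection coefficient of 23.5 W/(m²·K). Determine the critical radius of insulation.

r_cr ≈ 12.7 mm

For a sphere r_cr = 2k/h = 2×0.149/23.5
r_cr = 12.7 mm; since the bare radius (5.7 mm) is below r_cr, adding a thin layer of insulation will *increase* heat loss.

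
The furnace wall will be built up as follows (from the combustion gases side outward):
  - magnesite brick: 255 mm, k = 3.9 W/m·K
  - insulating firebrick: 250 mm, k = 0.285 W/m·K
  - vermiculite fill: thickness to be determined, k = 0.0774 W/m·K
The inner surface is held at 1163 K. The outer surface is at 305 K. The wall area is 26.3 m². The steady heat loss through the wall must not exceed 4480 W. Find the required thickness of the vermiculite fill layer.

Treating each layer as a thermal resistance in series:
R_magnesite brick = L/(kA) = 0.255/(3.9×26.3) = 0.002486 K/W
R_insulating firebrick = L/(kA) = 0.25/(0.285×26.3) = 0.03335 K/W
Sum of the known resistances R_other = 0.03584 K/W
Required total resistance R_tot = ΔT/Q_allow = 858/4480 = 0.1915 K/W
R_vermiculite fill = R_tot − R_other = 0.1557 K/W
L = R·k·A = 0.1557×0.0774×26.3

L ≈ 317 mm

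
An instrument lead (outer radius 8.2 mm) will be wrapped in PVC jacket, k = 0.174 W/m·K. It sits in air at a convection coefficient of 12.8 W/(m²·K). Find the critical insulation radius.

r_cr ≈ 13.6 mm

For a cylinder r_cr = k/h = 0.174/12.8
r_cr = 13.6 mm; since the bare radius (8.2 mm) is below r_cr, adding a thin layer of insulation will *increase* heat loss.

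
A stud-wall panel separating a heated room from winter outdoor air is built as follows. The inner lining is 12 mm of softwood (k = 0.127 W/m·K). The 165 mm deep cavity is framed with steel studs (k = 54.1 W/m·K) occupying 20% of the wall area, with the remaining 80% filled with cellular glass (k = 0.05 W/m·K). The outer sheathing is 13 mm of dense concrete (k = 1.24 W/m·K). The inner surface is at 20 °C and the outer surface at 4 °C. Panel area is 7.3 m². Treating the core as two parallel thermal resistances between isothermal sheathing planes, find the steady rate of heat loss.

Sheathing layers in series; stud and cavity paths in parallel between them.
R_inner = 0.012/(0.127×7.3) = 0.01294 K/W
R_stud  = 0.165/(54.1×0.2×7.3) = 0.002089 K/W
R_cav   = 0.165/(0.05×0.8×7.3) = 0.5651 K/W
1/R_core = 1/R_stud + 1/R_cav → R_core = 0.002081 K/W
R_outer = 0.013/(1.24×7.3) = 0.001436 K/W
R_total = 0.01646 K/W
Q = ΔT/R_total = 16/0.01646

Q ≈ 972 W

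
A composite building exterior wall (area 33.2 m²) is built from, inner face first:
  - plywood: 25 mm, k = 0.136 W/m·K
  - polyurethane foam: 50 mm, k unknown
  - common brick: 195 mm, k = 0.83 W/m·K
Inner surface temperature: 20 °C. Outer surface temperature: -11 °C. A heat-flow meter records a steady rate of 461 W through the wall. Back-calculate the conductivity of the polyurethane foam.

Using the resistance-network approach (series):
R_plywood = L/(kA) = 0.025/(0.136×33.2) = 0.005537 K/W
R_common brick = L/(kA) = 0.195/(0.83×33.2) = 0.007076 K/W
Sum of known resistances R_other = 0.01261 K/W
Total R = ΔT/Q = 31/461 = 0.06725 K/W
R_polyurethane foam = R_total − R_other = 0.05463 K/W
k = L/(R·A) = 0.05/(0.05463×33.2)

k ≈ 0.0276 W/(m·K)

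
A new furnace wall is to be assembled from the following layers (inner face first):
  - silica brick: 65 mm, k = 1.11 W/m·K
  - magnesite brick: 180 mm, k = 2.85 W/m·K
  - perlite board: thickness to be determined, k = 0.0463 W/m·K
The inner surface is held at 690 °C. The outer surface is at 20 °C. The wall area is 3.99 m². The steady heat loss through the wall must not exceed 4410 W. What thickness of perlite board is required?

L ≈ 22.4 mm

Model the wall as resistances in series:
R_silica brick = L/(kA) = 0.065/(1.11×3.99) = 0.01468 K/W
R_magnesite brick = L/(kA) = 0.18/(2.85×3.99) = 0.01583 K/W
Sum of the known resistances R_other = 0.03051 K/W
Required total resistance R_tot = ΔT/Q_allow = 670/4410 = 0.1519 K/W
R_perlite board = R_tot − R_other = 0.1214 K/W
L = R·k·A = 0.1214×0.0463×3.99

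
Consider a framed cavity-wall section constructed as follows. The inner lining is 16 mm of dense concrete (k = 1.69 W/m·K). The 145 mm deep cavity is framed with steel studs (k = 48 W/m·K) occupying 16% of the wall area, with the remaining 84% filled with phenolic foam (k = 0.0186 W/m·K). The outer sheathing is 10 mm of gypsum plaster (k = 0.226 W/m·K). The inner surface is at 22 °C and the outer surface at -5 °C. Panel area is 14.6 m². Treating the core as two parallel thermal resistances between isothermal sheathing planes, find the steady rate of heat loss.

Sheathing layers in series; stud and cavity paths in parallel between them.
R_inner = 0.016/(1.69×14.6) = 6.485×10^-4 K/W
R_stud  = 0.145/(48×0.16×14.6) = 0.001293 K/W
R_cav   = 0.145/(0.0186×0.84×14.6) = 0.6357 K/W
1/R_core = 1/R_stud + 1/R_cav → R_core = 0.001291 K/W
R_outer = 0.01/(0.226×14.6) = 0.003031 K/W
R_total = 0.00497 K/W
Q = ΔT/R_total = 27/0.00497

Q ≈ 5430 W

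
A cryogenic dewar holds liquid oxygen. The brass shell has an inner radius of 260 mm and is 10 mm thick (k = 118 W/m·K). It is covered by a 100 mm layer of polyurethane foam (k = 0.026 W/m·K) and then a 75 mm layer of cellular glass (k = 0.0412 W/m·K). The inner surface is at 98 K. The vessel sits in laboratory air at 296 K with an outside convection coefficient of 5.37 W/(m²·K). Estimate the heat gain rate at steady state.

Spherical conduction: R = (1/r_in − 1/r_out)/(4πk) per layer; series-sum.
R_brass shell = (1/0.26 − 1/0.27)/(4π×118) = 9.607×10^-5 K/W
R_polyurethane foam = (1/0.27 − 1/0.37)/(4π×0.026) = 3.064 K/W
R_cellular glass = (1/0.37 − 1/0.445)/(4π×0.0412) = 0.8798 K/W
R_outer film = 1/(h·4πr_o²) = 1/(5.37×4π×0.445²) = 0.07483 K/W
R_total = 4.018 K/W
Q = ΔT/R_total = 198/4.018

Q ≈ 49.3 W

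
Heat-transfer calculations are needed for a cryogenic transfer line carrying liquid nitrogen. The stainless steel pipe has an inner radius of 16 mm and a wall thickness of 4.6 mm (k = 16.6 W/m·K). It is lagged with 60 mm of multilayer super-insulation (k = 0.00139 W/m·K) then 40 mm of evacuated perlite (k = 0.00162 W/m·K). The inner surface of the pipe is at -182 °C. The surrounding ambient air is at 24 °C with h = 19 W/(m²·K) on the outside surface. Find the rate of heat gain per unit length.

q′ ≈ 1.05 W/m

Radial resistances (cylindrical: R_cond = ln(r_o/r_i)/(2πkL), R_conv = 1/(h·2πrL)):
R_stainless steel pipe wall = ln(20.6/16)/(2π×16.6×1) = 0.002423 K/W
R_multilayer super-insulation = ln(80.6/20.6)/(2π×0.00139×1) = 156.2 K/W
R_evacuated perlite = ln(120.6/80.6)/(2π×0.00162×1) = 39.59 K/W
R_outer film = 1/(h_o·2πr_oL) = 1/(19×2π×0.1206×1) = 0.06946 K/W
R_total = 195.9 K/W
Q = ΔT/R_total = 206/195.9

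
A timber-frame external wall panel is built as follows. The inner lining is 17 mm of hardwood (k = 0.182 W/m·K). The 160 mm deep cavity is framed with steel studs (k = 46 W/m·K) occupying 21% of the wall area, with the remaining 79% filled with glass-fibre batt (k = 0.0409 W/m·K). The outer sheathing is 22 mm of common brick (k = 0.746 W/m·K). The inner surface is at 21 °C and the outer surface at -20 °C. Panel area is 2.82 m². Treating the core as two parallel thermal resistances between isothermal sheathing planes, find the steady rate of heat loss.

Q ≈ 829 W

Sheathing layers in series; stud and cavity paths in parallel between them.
R_inner = 0.017/(0.182×2.82) = 0.03312 K/W
R_stud  = 0.16/(46×0.21×2.82) = 0.005873 K/W
R_cav   = 0.16/(0.0409×0.79×2.82) = 1.756 K/W
1/R_core = 1/R_stud + 1/R_cav → R_core = 0.005854 K/W
R_outer = 0.022/(0.746×2.82) = 0.01046 K/W
R_total = 0.04943 K/W
Q = ΔT/R_total = 41/0.04943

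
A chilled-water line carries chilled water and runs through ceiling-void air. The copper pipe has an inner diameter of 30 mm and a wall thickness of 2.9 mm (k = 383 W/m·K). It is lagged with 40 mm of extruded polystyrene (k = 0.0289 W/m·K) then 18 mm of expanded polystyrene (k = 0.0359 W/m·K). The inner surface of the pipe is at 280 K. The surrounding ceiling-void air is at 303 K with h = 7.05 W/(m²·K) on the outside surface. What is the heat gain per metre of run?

Radial resistances (cylindrical: R_cond = ln(r_o/r_i)/(2πkL), R_conv = 1/(h·2πrL)):
R_copper pipe wall = ln(17.9/15)/(2π×383×1) = 7.345×10^-5 K/W
R_extruded polystyrene = ln(57.9/17.9)/(2π×0.0289×1) = 6.465 K/W
R_expanded polystyrene = ln(75.9/57.9)/(2π×0.0359×1) = 1.2 K/W
R_outer film = 1/(h_o·2πr_oL) = 1/(7.05×2π×0.0759×1) = 0.2974 K/W
R_total = 7.962 K/W
Q = ΔT/R_total = 23/7.962

q′ ≈ 2.89 W/m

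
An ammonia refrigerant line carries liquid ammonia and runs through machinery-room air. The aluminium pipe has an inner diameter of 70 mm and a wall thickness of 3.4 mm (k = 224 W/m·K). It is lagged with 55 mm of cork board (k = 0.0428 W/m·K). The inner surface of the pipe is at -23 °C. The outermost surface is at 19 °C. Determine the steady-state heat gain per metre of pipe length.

q′ ≈ 12.7 W/m

Treating each annulus and film as a series resistance:
R_aluminium pipe wall = ln(38.4/35)/(2π×224×1) = 6.587×10^-5 K/W
R_cork board = ln(93.4/38.4)/(2π×0.0428×1) = 3.305 K/W
R_total = 3.305 K/W
Q = ΔT/R_total = 42/3.305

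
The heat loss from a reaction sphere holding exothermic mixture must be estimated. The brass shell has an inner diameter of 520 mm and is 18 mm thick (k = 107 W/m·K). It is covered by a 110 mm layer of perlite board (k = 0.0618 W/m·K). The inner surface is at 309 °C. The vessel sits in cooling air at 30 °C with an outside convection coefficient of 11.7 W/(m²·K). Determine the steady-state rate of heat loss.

Q ≈ 205 W

Radial (spherical) resistances in series:
R_brass shell = (1/0.26 − 1/0.278)/(4π×107) = 1.852×10^-4 K/W
R_perlite board = (1/0.278 − 1/0.388)/(4π×0.0618) = 1.313 K/W
R_outer film = 1/(h·4πr_o²) = 1/(11.7×4π×0.388²) = 0.04518 K/W
R_total = 1.359 K/W
Q = ΔT/R_total = 279/1.359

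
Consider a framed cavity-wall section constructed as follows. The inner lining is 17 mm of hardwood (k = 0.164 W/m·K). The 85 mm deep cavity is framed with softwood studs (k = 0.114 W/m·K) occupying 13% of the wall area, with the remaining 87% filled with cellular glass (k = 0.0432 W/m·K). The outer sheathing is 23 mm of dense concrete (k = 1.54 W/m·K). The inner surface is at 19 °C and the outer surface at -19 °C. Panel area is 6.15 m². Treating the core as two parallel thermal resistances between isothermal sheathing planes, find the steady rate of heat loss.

Sheathing layers in series; stud and cavity paths in parallel between them.
R_inner = 0.017/(0.164×6.15) = 0.01686 K/W
R_stud  = 0.085/(0.114×0.13×6.15) = 0.9326 K/W
R_cav   = 0.085/(0.0432×0.87×6.15) = 0.3677 K/W
1/R_core = 1/R_stud + 1/R_cav → R_core = 0.2637 K/W
R_outer = 0.023/(1.54×6.15) = 0.002428 K/W
R_total = 0.283 K/W
Q = ΔT/R_total = 38/0.283

Q ≈ 134 W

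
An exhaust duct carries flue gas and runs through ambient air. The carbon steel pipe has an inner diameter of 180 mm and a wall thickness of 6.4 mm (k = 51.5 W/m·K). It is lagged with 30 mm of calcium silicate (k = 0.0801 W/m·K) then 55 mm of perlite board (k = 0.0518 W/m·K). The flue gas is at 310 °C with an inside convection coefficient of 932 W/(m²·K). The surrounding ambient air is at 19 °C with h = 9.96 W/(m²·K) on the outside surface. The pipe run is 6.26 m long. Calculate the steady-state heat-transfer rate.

Q ≈ 1050 W

Treating each annulus and film as a series resistance:
R_inner film = 1/(h_i·2πr₁L) = 1/(932×2π×0.09×6.26) = 3.031×10^-4 K/W
R_carbon steel pipe wall = ln(96.4/90)/(2π×51.5×6.26) = 3.391×10^-5 K/W
R_calcium silicate = ln(126.4/96.4)/(2π×0.0801×6.26) = 0.086 K/W
R_perlite board = ln(181.4/126.4)/(2π×0.0518×6.26) = 0.1773 K/W
R_outer film = 1/(h_o·2πr_oL) = 1/(9.96×2π×0.1814×6.26) = 0.01407 K/W
R_total = 0.2777 K/W
Q = ΔT/R_total = 291/0.2777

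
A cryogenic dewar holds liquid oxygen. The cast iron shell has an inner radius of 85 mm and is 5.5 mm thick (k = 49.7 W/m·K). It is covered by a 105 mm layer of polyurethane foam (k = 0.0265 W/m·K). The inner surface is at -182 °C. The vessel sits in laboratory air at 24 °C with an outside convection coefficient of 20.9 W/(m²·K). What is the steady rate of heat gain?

For a spherical shell R = (1/r₁ − 1/r₂)/(4πk); film R = 1/(h·4πr²). In series:
R_cast iron shell = (1/0.085 − 1/0.0905)/(4π×49.7) = 0.001145 K/W
R_polyurethane foam = (1/0.0905 − 1/0.1955)/(4π×0.0265) = 17.82 K/W
R_outer film = 1/(h·4πr_o²) = 1/(20.9×4π×0.1955²) = 0.09962 K/W
R_total = 17.92 K/W
Q = ΔT/R_total = 206/17.92

Q ≈ 11.5 W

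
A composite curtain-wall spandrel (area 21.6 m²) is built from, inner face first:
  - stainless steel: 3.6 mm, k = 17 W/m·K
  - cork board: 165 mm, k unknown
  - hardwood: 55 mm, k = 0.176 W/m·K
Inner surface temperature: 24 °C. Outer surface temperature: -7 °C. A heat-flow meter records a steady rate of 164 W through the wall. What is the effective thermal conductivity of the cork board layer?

Using the resistance-network approach (series):
R_stainless steel = L/(kA) = 0.0036/(17×21.6) = 9.804×10^-6 K/W
R_hardwood = L/(kA) = 0.055/(0.176×21.6) = 0.01447 K/W
Sum of known resistances R_other = 0.01448 K/W
Total R = ΔT/Q = 31/164 = 0.189 K/W
R_cork board = R_total − R_other = 0.1745 K/W
k = L/(R·A) = 0.165/(0.1745×21.6)

k ≈ 0.0438 W/(m·K)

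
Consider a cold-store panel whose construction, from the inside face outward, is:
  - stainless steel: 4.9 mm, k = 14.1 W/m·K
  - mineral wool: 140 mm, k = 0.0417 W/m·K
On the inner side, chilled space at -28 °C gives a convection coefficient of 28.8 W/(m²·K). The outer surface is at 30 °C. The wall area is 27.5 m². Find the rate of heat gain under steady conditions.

Q ≈ 470 W

Model the wall as resistances in series:
R_inner film = 1/(h_i·A) = 1/(28.8×27.5) = 0.001263 K/W
R_stainless steel = L/(kA) = 0.0049/(14.1×27.5) = 1.264×10^-5 K/W
R_mineral wool = L/(kA) = 0.14/(0.0417×27.5) = 0.1221 K/W
R_total = 0.1234 K/W
Q = ΔT / R_total = 58 / 0.1234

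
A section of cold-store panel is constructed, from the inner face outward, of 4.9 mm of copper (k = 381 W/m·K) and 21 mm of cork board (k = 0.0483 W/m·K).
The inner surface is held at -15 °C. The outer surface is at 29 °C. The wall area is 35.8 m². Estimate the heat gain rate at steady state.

Q ≈ 3620 W

Series thermal resistances:
R_copper = L/(kA) = 0.0049/(381×35.8) = 3.592×10^-7 K/W
R_cork board = L/(kA) = 0.021/(0.0483×35.8) = 0.01214 K/W
R_total = 0.01215 K/W
Q = ΔT / R_total = 44 / 0.01215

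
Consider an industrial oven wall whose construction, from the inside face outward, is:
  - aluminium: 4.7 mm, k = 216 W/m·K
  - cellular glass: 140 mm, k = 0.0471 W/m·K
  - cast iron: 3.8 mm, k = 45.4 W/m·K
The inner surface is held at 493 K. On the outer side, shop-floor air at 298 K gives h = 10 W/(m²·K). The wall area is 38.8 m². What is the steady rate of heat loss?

Using the resistance-network approach (series):
R_aluminium = L/(kA) = 0.0047/(216×38.8) = 5.608×10^-7 K/W
R_cellular glass = L/(kA) = 0.14/(0.0471×38.8) = 0.07661 K/W
R_cast iron = L/(kA) = 0.0038/(45.4×38.8) = 2.157×10^-6 K/W
R_outer film = 1/(h_o·A) = 1/(10×38.8) = 0.002577 K/W
R_total = 0.07919 K/W
Q = ΔT / R_total = 195 / 0.07919

Q ≈ 2460 W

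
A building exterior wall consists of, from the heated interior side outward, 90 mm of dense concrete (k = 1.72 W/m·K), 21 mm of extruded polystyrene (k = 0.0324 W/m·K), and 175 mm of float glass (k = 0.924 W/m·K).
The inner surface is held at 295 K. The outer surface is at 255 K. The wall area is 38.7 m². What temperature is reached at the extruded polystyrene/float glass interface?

T ≈ 264 K

Treating each layer as a thermal resistance in series:
R_dense concrete = L/(kA) = 0.09/(1.72×38.7) = 0.001352 K/W
R_extruded polystyrene = L/(kA) = 0.021/(0.0324×38.7) = 0.01675 K/W
R_float glass = L/(kA) = 0.175/(0.924×38.7) = 0.004894 K/W
R_total = 0.02299 K/W;  Q = ΔT/R_total = 40/0.02299 = 1740 W
T_interface = T_inner − Q·ΣR(inner→interface) = 295 − 1740×0.0181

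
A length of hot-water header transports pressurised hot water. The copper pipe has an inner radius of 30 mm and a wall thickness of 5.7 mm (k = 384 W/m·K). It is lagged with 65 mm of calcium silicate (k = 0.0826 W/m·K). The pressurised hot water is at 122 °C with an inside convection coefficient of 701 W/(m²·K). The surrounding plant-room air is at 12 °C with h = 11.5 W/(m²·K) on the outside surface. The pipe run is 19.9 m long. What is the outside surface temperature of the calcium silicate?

Treating each annulus and film as a series resistance:
R_inner film = 1/(h_i·2πr₁L) = 1/(701×2π×0.03×19.9) = 3.803×10^-4 K/W
R_copper pipe wall = ln(35.7/30)/(2π×384×19.9) = 3.623×10^-6 K/W
R_calcium silicate = ln(100.7/35.7)/(2π×0.0826×19.9) = 0.1004 K/W
R_outer film = 1/(h_o·2πr_oL) = 1/(11.5×2π×0.1007×19.9) = 0.006906 K/W
R_total = 0.1077 K/W
Q = ΔT/R_total = 110/0.1077
Q = 1020 W
T_interface = T_inner − Q·ΣR(inner→interface) = 122 − 1020×0.1008

T ≈ 19.1 °C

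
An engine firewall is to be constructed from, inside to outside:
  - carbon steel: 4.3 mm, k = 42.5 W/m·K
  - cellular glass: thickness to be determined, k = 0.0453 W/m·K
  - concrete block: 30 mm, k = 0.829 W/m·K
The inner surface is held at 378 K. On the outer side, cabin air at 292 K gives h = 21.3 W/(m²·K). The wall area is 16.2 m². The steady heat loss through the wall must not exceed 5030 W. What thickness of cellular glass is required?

L ≈ 8.78 mm

Thermal resistances in series:
R_carbon steel = L/(kA) = 0.0043/(42.5×16.2) = 6.245×10^-6 K/W
R_concrete block = L/(kA) = 0.03/(0.829×16.2) = 0.002234 K/W
R_outer film = 1/(h_o·A) = 1/(21.3×16.2) = 0.002898 K/W
Sum of the known resistances R_other = 0.005138 K/W
Required total resistance R_tot = ΔT/Q_allow = 86/5030 = 0.0171 K/W
R_cellular glass = R_tot − R_other = 0.01196 K/W
L = R·k·A = 0.01196×0.0453×16.2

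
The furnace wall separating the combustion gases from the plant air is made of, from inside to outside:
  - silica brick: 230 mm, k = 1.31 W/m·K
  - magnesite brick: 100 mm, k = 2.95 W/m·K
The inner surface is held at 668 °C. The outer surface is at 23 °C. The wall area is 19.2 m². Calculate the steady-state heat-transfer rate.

Thermal resistances in series:
R_silica brick = L/(kA) = 0.23/(1.31×19.2) = 0.009144 K/W
R_magnesite brick = L/(kA) = 0.1/(2.95×19.2) = 0.001766 K/W
R_total = 0.01091 K/W
Q = ΔT / R_total = 645 / 0.01091

Q ≈ 59100 W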